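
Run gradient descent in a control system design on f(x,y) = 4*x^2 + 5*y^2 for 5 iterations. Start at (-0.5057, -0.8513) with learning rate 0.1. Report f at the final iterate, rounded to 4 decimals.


Gradient descent on f(x,y) = 4*x^2 + 5*y^2.
Starting point: (-0.5057, -0.8513), alpha = 0.1
Step 1: grad_x = 2*4*-0.5057 = -4.0456, grad_y = 2*5*-0.8513 = -8.513
  x_1 = -0.5057 - 0.1*-4.0456 = -0.1011
  y_1 = -0.8513 - 0.1*-8.513 = 0.0
Step 2: grad_x = 2*4*-0.1011 = -0.8091, grad_y = 2*5*0.0 = 0.0
  x_2 = -0.1011 - 0.1*-0.8091 = -0.0202
  y_2 = 0.0 - 0.1*0.0 = 0.0
Step 3: grad_x = 2*4*-0.0202 = -0.1618, grad_y = 2*5*0.0 = 0.0
  x_3 = -0.0202 - 0.1*-0.1618 = -0.004
  y_3 = 0.0 - 0.1*0.0 = 0.0
Step 4: grad_x = 2*4*-0.004 = -0.0324, grad_y = 2*5*0.0 = 0.0
  x_4 = -0.004 - 0.1*-0.0324 = -0.0008
  y_4 = 0.0 - 0.1*0.0 = 0.0
Step 5: grad_x = 2*4*-0.0008 = -0.0065, grad_y = 2*5*0.0 = 0.0
  x_5 = -0.0008 - 0.1*-0.0065 = -0.0002
  y_5 = 0.0 - 0.1*0.0 = 0.0
f(-0.0002, 0.0) = 4*(-0.0002)^2 + 5*0.0^2 = 0.0


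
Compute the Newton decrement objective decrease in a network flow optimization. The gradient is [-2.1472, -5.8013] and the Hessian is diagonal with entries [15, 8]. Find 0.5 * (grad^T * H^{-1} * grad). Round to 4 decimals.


Step 1: H is diagonal, so H^(-1) * g = [-0.1431, -0.7252].
Step 2: g^T H^(-1) g = sum_i g_i^2 / H_ii
  = (-2.1472)^2/15 + (-5.8013)^2/8
  = 0.3074 + 4.2069 = 4.5142
Step 3: Objective decrease = 0.5 * g^T H^(-1) g = 2.2571


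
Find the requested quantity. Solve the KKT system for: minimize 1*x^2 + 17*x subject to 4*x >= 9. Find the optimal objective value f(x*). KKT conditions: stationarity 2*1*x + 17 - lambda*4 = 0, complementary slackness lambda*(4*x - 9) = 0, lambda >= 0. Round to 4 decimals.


Step 1: Try lambda = 0 (constraint inactive).
x_unc = -17/(2*1) = -8.5
Check: 4*-8.5 = -34.0 < 9 -- violated!
Step 2: Constraint must be active: 4*x = 9
x* = 9/4 = 2.25
lambda = (2*1*2.25 + 17)/4 = 5.375
Step 3: Compute optimal value.
f(x*) = 1*2.25^2 + 17*2.25 = 43.3125


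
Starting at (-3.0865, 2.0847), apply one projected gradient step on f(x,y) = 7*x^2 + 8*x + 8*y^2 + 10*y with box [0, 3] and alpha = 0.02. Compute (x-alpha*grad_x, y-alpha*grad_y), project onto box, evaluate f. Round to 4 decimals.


Step 1: Compute gradient at (-3.0865, 2.0847).
grad_x = 2*7*-3.0865 + 8 = -35.211
grad_y = 2*8*2.0847 + 10 = 43.3552
Step 2: Gradient step.
x_raw = -3.0865 - 0.02*-35.211 = -2.3823
y_raw = 2.0847 - 0.02*43.3552 = 1.2176
Step 3: Project onto [0, 3].
x_proj = clip(-2.3823) = 0.0
y_proj = clip(1.2176) = 1.2176
Step 4: Evaluate f.
f(0.0, 1.2176) = 24.0363


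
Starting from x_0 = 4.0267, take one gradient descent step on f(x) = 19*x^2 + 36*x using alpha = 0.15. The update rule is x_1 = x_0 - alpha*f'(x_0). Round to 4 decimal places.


We compute the gradient at x_0 and apply the update.
f'(x) = 38*x + 36
f'(4.0267) = 38*4.0267 + 36 = 189.0146
x_1 = 4.0267 - 0.15*189.0146 = -24.3255


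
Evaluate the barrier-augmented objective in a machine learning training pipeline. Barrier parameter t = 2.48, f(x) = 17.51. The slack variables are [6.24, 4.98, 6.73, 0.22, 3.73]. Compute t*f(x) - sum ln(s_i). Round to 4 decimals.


Step 1: Compute log-barrier.
ln values: [1.831, 1.6054, 1.9066, -1.5141, 1.3164]
phi = -(1.831 + 1.6054 + 1.9066 - 1.5141 + 1.3164) = -5.1453
Step 2: Compute augmented objective.
t*f(x) = 2.48*17.51 = 43.4248
Total = 43.4248 - 5.1453 = 38.2795


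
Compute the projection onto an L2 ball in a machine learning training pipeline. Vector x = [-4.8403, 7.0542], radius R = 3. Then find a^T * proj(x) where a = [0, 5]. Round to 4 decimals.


Step 1: Compute ||x|| (intermediates to 6 decimals).
||x|| = sqrt((-4.8403)^2 + 7.0542^2) = 8.55513
Step 2: Project.
Since ||x|| > R, scale = R/||x|| = 3/8.55513 = 0.350667, proj(x) = scale * x
proj(x) = [-1.697333, 2.473675]
Step 3: Dot product.
a^T * proj(x) = 0*(-1.697333) + 5*2.473675 = 12.3684


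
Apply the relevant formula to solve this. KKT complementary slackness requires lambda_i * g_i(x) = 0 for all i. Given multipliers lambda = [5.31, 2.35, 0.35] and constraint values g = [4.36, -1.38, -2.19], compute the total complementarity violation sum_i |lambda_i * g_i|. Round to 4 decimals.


KKT complementary slackness check:
lambda_1 * g_1 = 5.31 * 4.36 = 23.1516
lambda_2 * g_2 = 2.35 * -1.38 = -3.243
lambda_3 * g_3 = 0.35 * -2.19 = -0.7665
Total violation = 23.1516 + 3.243 + 0.7665 = 27.1611


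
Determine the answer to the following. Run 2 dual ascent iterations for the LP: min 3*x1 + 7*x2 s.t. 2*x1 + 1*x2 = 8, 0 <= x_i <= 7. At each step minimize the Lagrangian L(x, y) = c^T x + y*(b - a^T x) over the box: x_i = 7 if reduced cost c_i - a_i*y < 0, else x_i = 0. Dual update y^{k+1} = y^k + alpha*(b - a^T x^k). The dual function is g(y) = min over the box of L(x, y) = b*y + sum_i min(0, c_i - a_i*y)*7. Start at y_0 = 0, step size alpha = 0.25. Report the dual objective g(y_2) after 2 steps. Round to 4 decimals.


Dual ascent for LP: min 3*x1 + 7*x2, 2*x1 + 1*x2 = 8, 0 <= x_i <= 7
Step 1: y^k = 0.0, reduced costs: (3.0, 7.0)
  x^k = (0.0, 0.0), subgradient = b - a^T x = 8.0
  y^{k+1} = 0.0 + 0.25*8.0 = 2.0
Step 2: y^k = 2.0, reduced costs: (-1.0, 5.0)
  x^k = (7.0, 0.0), subgradient = b - a^T x = -6.0
  y^{k+1} = 2.0 + 0.25*-6.0 = 0.5
Dual objective at y_2 = 0.5: reduced costs (2.0, 6.5), box minimizer x = (0.0, 0.0)
g(y_2) = b*y + (c1 - a1*y)*x1 + (c2 - a2*y)*x2 = 8*0.5 + 2.0*0.0 + 6.5*0.0 = 4.0 + 0.0 + 0.0 = 4.0


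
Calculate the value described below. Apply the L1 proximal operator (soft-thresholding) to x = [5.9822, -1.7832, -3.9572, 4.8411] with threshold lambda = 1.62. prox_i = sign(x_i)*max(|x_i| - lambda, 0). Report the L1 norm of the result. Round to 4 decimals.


Soft-thresholding with lambda = 1.62:
prox(5.9822) = sign(5.9822)*max(|5.9822| - 1.62, 0) = 4.3622
prox(-1.7832) = sign(-1.7832)*max(|-1.7832| - 1.62, 0) = -0.1632
prox(-3.9572) = sign(-3.9572)*max(|-3.9572| - 1.62, 0) = -2.3372
prox(4.8411) = sign(4.8411)*max(|4.8411| - 1.62, 0) = 3.2211
prox(x) = [4.3622, -0.1632, -2.3372, 3.2211]
||prox(x)||_1 = 4.3622 + 0.1632 + 2.3372 + 3.2211 = 10.0837


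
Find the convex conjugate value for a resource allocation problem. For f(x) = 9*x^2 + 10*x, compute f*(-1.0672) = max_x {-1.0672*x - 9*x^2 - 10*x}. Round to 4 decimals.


f*(y) = sup_x {y*x - a*x^2 - b*x} = sup_x {(y-b)*x - a*x^2}
FOC: (y - b) - 2a*x = 0 => x* = (y - b)/(2a)
x* = (-1.0672 - 10)/(2*9) = -0.6148
f*(-1.0672) = (y-b)^2/(4a) = (-1.0672 - 10)^2/(4*9)
= 122.4829/36 = 3.4023


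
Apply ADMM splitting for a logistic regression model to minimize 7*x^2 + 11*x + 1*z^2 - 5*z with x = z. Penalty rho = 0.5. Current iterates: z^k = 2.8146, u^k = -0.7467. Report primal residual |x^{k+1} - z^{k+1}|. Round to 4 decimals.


ADMM iteration with rho = 0.5, z^k = 2.8146, u^k = -0.7467
Step 1: x-update.
Minimize 7*x^2 + 11*x + (0.5/2)*(x - 2.8146 - 0.7467)^2
FOC: (2*7 + 0.5)*x = -11 + 0.5*(2.8146 + 0.7467)
x^{k+1} = -0.6358
Step 2: z-update.
Minimize 1*z^2 - 5*z + (0.5/2)*(-0.6358 - z - 0.7467)^2
FOC: (2*1 + 0.5)*z = 5 + 0.5*(-0.6358 - 0.7467)
z^{k+1} = 1.7235
Step 3: u-update.
u^{k+1} = -0.7467 - 0.6358 - 1.7235 = -3.106
Step 4: Primal residual = |-0.6358 - 1.7235| = 2.3593


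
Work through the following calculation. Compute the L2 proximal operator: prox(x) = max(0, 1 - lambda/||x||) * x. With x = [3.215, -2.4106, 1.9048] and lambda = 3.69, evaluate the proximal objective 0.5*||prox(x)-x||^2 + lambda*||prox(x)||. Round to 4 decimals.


Step 1: Compute ||x||.
||x|| = 4.447
Step 2: Compute scaling factor.
scale = max(0, 1 - 3.69/4.447) = 0.1702
Step 3: prox(x) = [0.5473, -0.4103, 0.3242]
||prox(x)|| = 0.757
Step 4: Proximal objective.
0.5*||prox-x||^2 = 6.8081
lambda*||prox|| = 2.7933
Total = 9.6012


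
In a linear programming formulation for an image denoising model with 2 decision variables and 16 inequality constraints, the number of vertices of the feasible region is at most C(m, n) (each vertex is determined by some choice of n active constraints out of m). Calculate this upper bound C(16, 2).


Each vertex corresponds to some choice of n active constraints out of m, so the number of vertices is at most C(m, n) = m! / (n!(m-n)!).
m = 16, n = 2
Numerator: 16 * 15
Denominator: 2! = 2
C(16, 2) = 120


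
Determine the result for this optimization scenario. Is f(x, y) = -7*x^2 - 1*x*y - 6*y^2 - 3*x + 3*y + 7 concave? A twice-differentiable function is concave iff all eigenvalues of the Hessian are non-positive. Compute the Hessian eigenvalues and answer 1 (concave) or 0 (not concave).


The Hessian of f(x,y) = -7*x^2 - 1*x*y - 6*y^2 - 3*x + 3*y + 7 is:
H = [[-14, -1], [-1, -12]]
Trace = -14 - 12 = -26
Determinant = -14*-12 - (-1)^2 = 167
Discriminant = (-26)^2 - 4*167 = 8.0
Eigenvalues: lambda_1 = -14.4142, lambda_2 = -11.5858
The function is concave.

1


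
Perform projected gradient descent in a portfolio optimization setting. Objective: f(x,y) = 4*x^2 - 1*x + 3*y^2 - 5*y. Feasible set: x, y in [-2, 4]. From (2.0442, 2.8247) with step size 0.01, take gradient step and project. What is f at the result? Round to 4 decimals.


Step 1: Compute gradient at (2.0442, 2.8247).
grad_x = 2*4*2.0442 - 1 = 15.3536
grad_y = 2*3*2.8247 - 5 = 11.9482
Step 2: Gradient step.
x_raw = 2.0442 - 0.01*15.3536 = 1.8907
y_raw = 2.8247 - 0.01*11.9482 = 2.7052
Step 3: Project onto [-2, 4].
x_proj = clip(1.8907) = 1.8907
y_proj = clip(2.7052) = 2.7052
Step 4: Evaluate f.
f(1.8907, 2.7052) = 20.8363


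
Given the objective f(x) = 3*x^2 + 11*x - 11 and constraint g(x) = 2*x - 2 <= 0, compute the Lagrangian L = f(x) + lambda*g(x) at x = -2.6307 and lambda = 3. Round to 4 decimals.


Step 1: Evaluate f(x).
f(-2.6307) = 3*(-2.6307)^2 + 11*(-2.6307) - 11 = -19.176
Step 2: Evaluate g(x).
g(-2.6307) = 2*-2.6307 - 2 = -7.2614
Step 3: Compute Lagrangian.
L = -19.176 + 3*-7.2614 = -40.9602


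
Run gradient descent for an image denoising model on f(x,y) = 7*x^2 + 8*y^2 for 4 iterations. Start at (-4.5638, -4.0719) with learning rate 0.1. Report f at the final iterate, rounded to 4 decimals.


Gradient descent on f(x,y) = 7*x^2 + 8*y^2.
Starting point: (-4.5638, -4.0719), alpha = 0.1
Step 1: grad_x = 2*7*-4.5638 = -63.8932, grad_y = 2*8*-4.0719 = -65.1504
  x_1 = -4.5638 - 0.1*-63.8932 = 1.8255
  y_1 = -4.0719 - 0.1*-65.1504 = 2.4431
Step 2: grad_x = 2*7*1.8255 = 25.5573, grad_y = 2*8*2.4431 = 39.0902
  x_2 = 1.8255 - 0.1*25.5573 = -0.7302
  y_2 = 2.4431 - 0.1*39.0902 = -1.4659
Step 3: grad_x = 2*7*-0.7302 = -10.2229, grad_y = 2*8*-1.4659 = -23.4541
  x_3 = -0.7302 - 0.1*-10.2229 = 0.2921
  y_3 = -1.4659 - 0.1*-23.4541 = 0.8795
Step 4: grad_x = 2*7*0.2921 = 4.0892, grad_y = 2*8*0.8795 = 14.0725
  x_4 = 0.2921 - 0.1*4.0892 = -0.1168
  y_4 = 0.8795 - 0.1*14.0725 = -0.5277
f(-0.1168, -0.5277) = 7*(-0.1168)^2 + 8*(-0.5277)^2 = 2.3234


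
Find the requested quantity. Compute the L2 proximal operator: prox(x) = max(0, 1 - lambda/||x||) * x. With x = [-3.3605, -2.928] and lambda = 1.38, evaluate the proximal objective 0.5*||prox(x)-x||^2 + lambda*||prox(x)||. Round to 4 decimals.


Step 1: Compute ||x||.
||x|| = 4.4571
Step 2: Compute scaling factor.
scale = max(0, 1 - 1.38/4.4571) = 0.6904
Step 3: prox(x) = [-2.32, -2.0214]
||prox(x)|| = 3.0771
Step 4: Proximal objective.
0.5*||prox-x||^2 = 0.9522
lambda*||prox|| = 4.2464
Total = 5.1987


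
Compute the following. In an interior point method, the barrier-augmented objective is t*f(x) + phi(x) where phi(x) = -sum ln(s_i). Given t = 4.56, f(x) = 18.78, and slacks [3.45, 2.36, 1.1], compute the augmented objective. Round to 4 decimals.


Step 1: Compute log-barrier.
ln values: [1.2384, 0.8587, 0.0953]
phi = -(1.2384 + 0.8587 + 0.0953) = -2.1923
Step 2: Compute augmented objective.
t*f(x) = 4.56*18.78 = 85.6368
Total = 85.6368 - 2.1923 = 83.4445


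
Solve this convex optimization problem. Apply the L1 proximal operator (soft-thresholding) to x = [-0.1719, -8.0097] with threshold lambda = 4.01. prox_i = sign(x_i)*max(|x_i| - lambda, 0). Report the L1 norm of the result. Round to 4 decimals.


Soft-thresholding with lambda = 4.01:
prox(-0.1719) = sign(-0.1719)*max(|-0.1719| - 4.01, 0) = 0.0
prox(-8.0097) = sign(-8.0097)*max(|-8.0097| - 4.01, 0) = -3.9997
prox(x) = [0.0, -3.9997]
||prox(x)||_1 = 0.0 + 3.9997 = 3.9997


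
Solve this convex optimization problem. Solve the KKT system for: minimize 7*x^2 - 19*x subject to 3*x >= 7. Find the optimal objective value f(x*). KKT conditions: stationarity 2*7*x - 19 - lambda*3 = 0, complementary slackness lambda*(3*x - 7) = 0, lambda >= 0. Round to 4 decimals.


Step 1: Try lambda = 0 (constraint inactive).
x_unc = 19/(2*7) = 1.3571
Check: 3*1.3571 = 4.0713 < 7 -- violated!
Step 2: Constraint must be active: 3*x = 7
x* = 7/3 = 2.3333 (rounded; the exact value 7/3 is used below)
lambda = (2*7*(7/3) - 19)/3 = 4.5556
Step 3: Compute optimal value.
f(x*) = 7*(7/3)^2 - 19*(7/3) = -6.2222


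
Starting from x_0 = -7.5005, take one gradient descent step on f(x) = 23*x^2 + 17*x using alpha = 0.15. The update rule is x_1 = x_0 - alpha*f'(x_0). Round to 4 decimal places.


We compute the gradient at x_0 and apply the update.
f'(x) = 46*x + 17
f'(-7.5005) = 46*-7.5005 + 17 = -328.023
x_1 = -7.5005 - 0.15*-328.023 = 41.703


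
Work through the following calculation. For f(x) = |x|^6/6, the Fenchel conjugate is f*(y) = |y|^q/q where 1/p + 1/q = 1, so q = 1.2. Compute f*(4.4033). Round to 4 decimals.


The conjugate exponent q satisfies 1/p + 1/q = 1.
p = 6, so q = 6/(6 - 1) = 1.2
|y|^q = 4.4033^1.2 = 5.9229
f*(4.4033) = 5.9229 / 1.2 = 4.9357


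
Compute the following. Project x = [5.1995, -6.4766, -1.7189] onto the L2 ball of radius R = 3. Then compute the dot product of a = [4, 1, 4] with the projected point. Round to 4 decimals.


Step 1: Compute ||x|| (intermediates to 6 decimals).
||x|| = sqrt(5.1995^2 + (-6.4766)^2 + (-1.7189)^2) = 8.481495
Step 2: Project.
Since ||x|| > R, scale = R/||x|| = 3/8.481495 = 0.353711, proj(x) = scale * x
proj(x) = [1.83912, -2.290845, -0.607994]
Step 3: Dot product.
a^T * proj(x) = 4*1.83912 + 1*(-2.290845) + 4*(-0.607994) = 2.6337


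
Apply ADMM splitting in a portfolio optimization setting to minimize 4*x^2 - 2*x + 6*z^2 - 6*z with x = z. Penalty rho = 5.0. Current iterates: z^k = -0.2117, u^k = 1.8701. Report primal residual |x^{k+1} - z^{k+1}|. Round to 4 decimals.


ADMM iteration with rho = 5.0, z^k = -0.2117, u^k = 1.8701
Step 1: x-update.
Minimize 4*x^2 - 2*x + (5.0/2)*(x + 0.2117 + 1.8701)^2
FOC: (2*4 + 5.0)*x = 2 + 5.0*(-0.2117 - 1.8701)
x^{k+1} = -0.6468
Step 2: z-update.
Minimize 6*z^2 - 6*z + (5.0/2)*(-0.6468 - z + 1.8701)^2
FOC: (2*6 + 5.0)*z = 6 + 5.0*(-0.6468 + 1.8701)
z^{k+1} = 0.7127
Step 3: u-update.
u^{k+1} = 1.8701 - 0.6468 - 0.7127 = 0.5105
Step 4: Primal residual = |-0.6468 - 0.7127| = 1.3596


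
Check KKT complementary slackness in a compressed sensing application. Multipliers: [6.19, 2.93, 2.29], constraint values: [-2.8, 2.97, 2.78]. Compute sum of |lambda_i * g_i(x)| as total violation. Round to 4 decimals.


KKT complementary slackness check:
lambda_1 * g_1 = 6.19 * -2.8 = -17.332
lambda_2 * g_2 = 2.93 * 2.97 = 8.7021
lambda_3 * g_3 = 2.29 * 2.78 = 6.3662
Total violation = 17.332 + 8.7021 + 6.3662 = 32.4003


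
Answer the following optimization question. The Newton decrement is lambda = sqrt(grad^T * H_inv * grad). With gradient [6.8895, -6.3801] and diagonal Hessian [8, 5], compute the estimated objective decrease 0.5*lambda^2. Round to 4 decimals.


Step 1: H is diagonal, so H^(-1) * g = [0.8612, -1.276].
Step 2: g^T H^(-1) g = sum_i g_i^2 / H_ii
  = (6.8895)^2/8 + (-6.3801)^2/5
  = 5.9332 + 8.1411 = 14.0743
Step 3: Objective decrease = 0.5 * g^T H^(-1) g = 7.0371


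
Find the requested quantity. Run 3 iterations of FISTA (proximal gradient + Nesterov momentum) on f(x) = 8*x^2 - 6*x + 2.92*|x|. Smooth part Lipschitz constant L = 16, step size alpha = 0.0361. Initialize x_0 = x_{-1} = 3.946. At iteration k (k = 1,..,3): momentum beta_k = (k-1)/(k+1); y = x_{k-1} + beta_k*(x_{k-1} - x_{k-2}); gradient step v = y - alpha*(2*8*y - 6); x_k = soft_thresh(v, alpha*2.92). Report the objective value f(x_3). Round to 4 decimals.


FISTA on f(x) = 8*x^2 - 6*x + 2.92*|x|
L = 16, alpha = 0.0361
Iteration 1: beta = 0.0, y = 3.946 + 0.0*(3.946 - 3.946) = 3.946
  grad(y) = 57.136, v = y - alpha*grad = 1.8834
  prox(v) = soft_thresh(1.8834, 0.1054) = 1.778
Iteration 2: beta = 0.3333, y = 1.778 + 0.3333*(1.778 - 3.946) = 1.0553
  grad(y) = 10.8849, v = y - alpha*grad = 0.6624
  prox(v) = soft_thresh(0.6624, 0.1054) = 0.5569
Iteration 3: beta = 0.5, y = 0.5569 + 0.5*(0.5569 - 1.778) = -0.0536
  grad(y) = -6.8571, v = y - alpha*grad = 0.194
  prox(v) = soft_thresh(0.194, 0.1054) = 0.0886
f(x_3) = 8*0.0886^2 - 6*0.0886 + 2.92*|0.0886| = -0.21


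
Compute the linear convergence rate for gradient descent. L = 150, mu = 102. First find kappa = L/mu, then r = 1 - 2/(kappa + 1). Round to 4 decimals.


Step 1: Compute the condition number.
kappa = L/mu = 150/102 = 1.4706
Step 2: Compute the convergence rate.
r = 1 - 2/(kappa + 1) = 1 - 2*mu/(L + mu) = (L - mu)/(L + mu) = 48/252 = 0.1905


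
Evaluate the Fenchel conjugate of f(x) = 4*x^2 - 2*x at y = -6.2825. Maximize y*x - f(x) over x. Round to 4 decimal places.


f*(y) = sup_x {y*x - a*x^2 - b*x} = sup_x {(y-b)*x - a*x^2}
FOC: (y - b) - 2a*x = 0 => x* = (y - b)/(2a)
x* = (-6.2825 + 2)/(2*4) = -0.5353
f*(-6.2825) = (y-b)^2/(4a) = (-6.2825 + 2)^2/(4*4)
= 18.3398/16 = 1.1462


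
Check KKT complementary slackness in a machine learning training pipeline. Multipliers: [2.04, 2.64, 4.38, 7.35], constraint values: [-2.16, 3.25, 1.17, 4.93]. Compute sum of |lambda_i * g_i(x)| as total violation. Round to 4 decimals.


KKT complementary slackness check:
lambda_1 * g_1 = 2.04 * -2.16 = -4.4064
lambda_2 * g_2 = 2.64 * 3.25 = 8.58
lambda_3 * g_3 = 4.38 * 1.17 = 5.1246
lambda_4 * g_4 = 7.35 * 4.93 = 36.2355
Total violation = 4.4064 + 8.58 + 5.1246 + 36.2355 = 54.3465


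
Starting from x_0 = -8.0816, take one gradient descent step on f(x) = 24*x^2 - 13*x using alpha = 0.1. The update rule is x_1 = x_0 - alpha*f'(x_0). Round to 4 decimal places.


We compute the gradient at x_0 and apply the update.
f'(x) = 48*x - 13
f'(-8.0816) = 48*-8.0816 - 13 = -400.9168
x_1 = -8.0816 - 0.1*-400.9168 = 32.0101


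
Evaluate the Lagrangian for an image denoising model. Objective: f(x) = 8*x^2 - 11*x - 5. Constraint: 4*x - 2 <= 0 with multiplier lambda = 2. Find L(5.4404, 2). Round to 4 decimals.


Step 1: Evaluate f(x).
f(5.4404) = 8*5.4404^2 - 11*5.4404 - 5 = 171.9392
Step 2: Evaluate g(x).
g(5.4404) = 4*5.4404 - 2 = 19.7616
Step 3: Compute Lagrangian.
L = 171.9392 + 2*19.7616 = 211.4624


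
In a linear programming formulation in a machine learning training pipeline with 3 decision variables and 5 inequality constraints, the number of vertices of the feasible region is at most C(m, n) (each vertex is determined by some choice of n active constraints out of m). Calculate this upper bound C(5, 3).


Each vertex corresponds to some choice of n active constraints out of m, so the number of vertices is at most C(m, n) = m! / (n!(m-n)!).
m = 5, n = 3
Numerator: 5 * 4 * 3
Denominator: 3! = 6
C(5, 3) = 10


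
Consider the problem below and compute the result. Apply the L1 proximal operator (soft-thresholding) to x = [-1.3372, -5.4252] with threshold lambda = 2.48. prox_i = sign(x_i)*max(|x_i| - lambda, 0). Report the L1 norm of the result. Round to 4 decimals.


Soft-thresholding with lambda = 2.48:
prox(-1.3372) = sign(-1.3372)*max(|-1.3372| - 2.48, 0) = 0.0
prox(-5.4252) = sign(-5.4252)*max(|-5.4252| - 2.48, 0) = -2.9452
prox(x) = [0.0, -2.9452]
||prox(x)||_1 = 0.0 + 2.9452 = 2.9452


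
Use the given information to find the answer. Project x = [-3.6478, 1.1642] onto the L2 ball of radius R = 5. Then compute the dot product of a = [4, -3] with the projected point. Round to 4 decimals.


Step 1: Compute ||x|| (intermediates to 6 decimals).
||x|| = sqrt((-3.6478)^2 + 1.1642^2) = 3.829074
Step 2: Project.
Since ||x|| <= R, proj = x (no scaling needed).
proj(x) = [-3.6478, 1.1642]
Step 3: Dot product.
a^T * proj(x) = 4*(-3.6478) - 3*1.1642 = -18.0838


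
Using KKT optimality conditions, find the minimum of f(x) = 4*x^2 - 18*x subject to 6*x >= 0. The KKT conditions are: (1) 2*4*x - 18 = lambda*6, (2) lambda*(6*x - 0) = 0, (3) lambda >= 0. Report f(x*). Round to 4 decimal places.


Step 1: Try lambda = 0 (constraint inactive).
Stationarity: 2*4*x - 18 = 0
x* = 18/(2*4) = 2.25
Check constraint: 6*2.25 = 13.5 >= 0 -- satisfied.
Step 2: Compute optimal value.
f(x*) = 4*2.25^2 - 18*2.25 = -20.25


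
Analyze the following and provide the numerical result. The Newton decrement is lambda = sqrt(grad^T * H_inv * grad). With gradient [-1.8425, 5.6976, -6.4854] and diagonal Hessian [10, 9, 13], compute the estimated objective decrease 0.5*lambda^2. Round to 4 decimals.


Step 1: H is diagonal, so H^(-1) * g = [-0.1843, 0.6331, -0.4989].
Step 2: g^T H^(-1) g = sum_i g_i^2 / H_ii
  = (-1.8425)^2/10 + (5.6976)^2/9 + (-6.4854)^2/13
  = 0.3395 + 3.607 + 3.2354 = 7.1819
Step 3: Objective decrease = 0.5 * g^T H^(-1) g = 3.5909


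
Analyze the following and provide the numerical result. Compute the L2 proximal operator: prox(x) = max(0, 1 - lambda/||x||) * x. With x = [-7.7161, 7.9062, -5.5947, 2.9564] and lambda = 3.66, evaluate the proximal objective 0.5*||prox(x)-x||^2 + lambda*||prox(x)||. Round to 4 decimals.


Step 1: Compute ||x||.
||x|| = 12.7313
Step 2: Compute scaling factor.
scale = max(0, 1 - 3.66/12.7313) = 0.7125
Step 3: prox(x) = [-5.4979, 5.6333, -3.9863, 2.1065]
||prox(x)|| = 9.0713
Step 4: Proximal objective.
0.5*||prox-x||^2 = 6.6978
lambda*||prox|| = 33.201
Total = 39.8989


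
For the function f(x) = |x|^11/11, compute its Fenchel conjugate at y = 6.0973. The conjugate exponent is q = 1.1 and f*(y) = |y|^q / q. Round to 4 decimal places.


The conjugate exponent q satisfies 1/p + 1/q = 1.
p = 11, so q = 11/(11 - 1) = 1.1
|y|^q = 6.0973^1.1 = 7.3055
f*(6.0973) = 7.3055 / 1.1 = 6.6414


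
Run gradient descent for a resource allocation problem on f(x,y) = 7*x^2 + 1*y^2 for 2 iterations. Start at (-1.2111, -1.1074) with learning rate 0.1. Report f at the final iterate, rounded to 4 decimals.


Gradient descent on f(x,y) = 7*x^2 + 1*y^2.
Starting point: (-1.2111, -1.1074), alpha = 0.1
Step 1: grad_x = 2*7*-1.2111 = -16.9554, grad_y = 2*1*-1.1074 = -2.2148
  x_1 = -1.2111 - 0.1*-16.9554 = 0.4844
  y_1 = -1.1074 - 0.1*-2.2148 = -0.8859
Step 2: grad_x = 2*7*0.4844 = 6.7822, grad_y = 2*1*-0.8859 = -1.7718
  x_2 = 0.4844 - 0.1*6.7822 = -0.1938
  y_2 = -0.8859 - 0.1*-1.7718 = -0.7087
f(-0.1938, -0.7087) = 7*(-0.1938)^2 + 1*(-0.7087)^2 = 0.7652


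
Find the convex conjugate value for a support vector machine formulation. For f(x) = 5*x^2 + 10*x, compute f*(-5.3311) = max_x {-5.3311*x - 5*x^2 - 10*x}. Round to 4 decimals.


f*(y) = sup_x {y*x - a*x^2 - b*x} = sup_x {(y-b)*x - a*x^2}
FOC: (y - b) - 2a*x = 0 => x* = (y - b)/(2a)
x* = (-5.3311 - 10)/(2*5) = -1.5331
f*(-5.3311) = (y-b)^2/(4a) = (-5.3311 - 10)^2/(4*5)
= 235.0426/20 = 11.7521


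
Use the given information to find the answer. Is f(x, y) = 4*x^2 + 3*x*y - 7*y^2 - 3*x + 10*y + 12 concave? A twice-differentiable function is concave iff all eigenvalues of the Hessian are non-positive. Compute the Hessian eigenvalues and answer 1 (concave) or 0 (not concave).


The Hessian of f(x,y) = 4*x^2 + 3*x*y - 7*y^2 - 3*x + 10*y + 12 is:
H = [[8, 3], [3, -14]]
Trace = 8 - 14 = -6
Determinant = 8*-14 - (3)^2 = -121
Discriminant = (-6)^2 - 4*-121 = 520.0
Eigenvalues: lambda_1 = -14.4018, lambda_2 = 8.4018
The function is not concave.

0


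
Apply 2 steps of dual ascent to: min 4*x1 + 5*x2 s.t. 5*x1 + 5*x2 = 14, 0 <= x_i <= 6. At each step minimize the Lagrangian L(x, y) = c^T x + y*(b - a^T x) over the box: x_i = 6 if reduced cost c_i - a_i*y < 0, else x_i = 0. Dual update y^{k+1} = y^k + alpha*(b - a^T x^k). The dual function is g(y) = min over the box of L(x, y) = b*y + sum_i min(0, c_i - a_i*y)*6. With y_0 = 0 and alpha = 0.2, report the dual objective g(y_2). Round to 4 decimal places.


Dual ascent for LP: min 4*x1 + 5*x2, 5*x1 + 5*x2 = 14, 0 <= x_i <= 6
Step 1: y^k = 0.0, reduced costs: (4.0, 5.0)
  x^k = (0.0, 0.0), subgradient = b - a^T x = 14.0
  y^{k+1} = 0.0 + 0.2*14.0 = 2.8
Step 2: y^k = 2.8, reduced costs: (-10.0, -9.0)
  x^k = (6.0, 6.0), subgradient = b - a^T x = -46.0
  y^{k+1} = 2.8 + 0.2*-46.0 = -6.4
Dual objective at y_2 = -6.4: reduced costs (36.0, 37.0), box minimizer x = (0.0, 0.0)
g(y_2) = b*y + (c1 - a1*y)*x1 + (c2 - a2*y)*x2 = 14*(-6.4) + 36.0*0.0 + 37.0*0.0 = -89.6 + 0.0 + 0.0 = -89.6


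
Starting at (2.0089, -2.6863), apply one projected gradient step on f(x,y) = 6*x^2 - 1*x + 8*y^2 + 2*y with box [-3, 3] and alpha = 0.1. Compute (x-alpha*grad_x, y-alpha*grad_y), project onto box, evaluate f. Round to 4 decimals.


Step 1: Compute gradient at (2.0089, -2.6863).
grad_x = 2*6*2.0089 - 1 = 23.1068
grad_y = 2*8*-2.6863 + 2 = -40.9808
Step 2: Gradient step.
x_raw = 2.0089 - 0.1*23.1068 = -0.3018
y_raw = -2.6863 - 0.1*-40.9808 = 1.4118
Step 3: Project onto [-3, 3].
x_proj = clip(-0.3018) = -0.3018
y_proj = clip(1.4118) = 1.4118
Step 4: Evaluate f.
f(-0.3018, 1.4118) = 19.6167


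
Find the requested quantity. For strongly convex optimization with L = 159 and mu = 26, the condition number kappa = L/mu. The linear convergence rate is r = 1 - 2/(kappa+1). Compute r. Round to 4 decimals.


Step 1: Compute the condition number.
kappa = L/mu = 159/26 = 6.1154
Step 2: Compute the convergence rate.
r = 1 - 2/(kappa + 1) = 1 - 2*mu/(L + mu) = (L - mu)/(L + mu) = 133/185 = 0.7189


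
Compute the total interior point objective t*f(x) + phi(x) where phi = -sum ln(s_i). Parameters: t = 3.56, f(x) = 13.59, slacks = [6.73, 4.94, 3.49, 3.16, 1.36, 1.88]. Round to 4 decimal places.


Step 1: Compute log-barrier.
ln values: [1.9066, 1.5974, 1.2499, 1.1506, 0.3075, 0.6313]
phi = -(1.9066 + 1.5974 + 1.2499 + 1.1506 + 0.3075 + 0.6313) = -6.8432
Step 2: Compute augmented objective.
t*f(x) = 3.56*13.59 = 48.3804
Total = 48.3804 - 6.8432 = 41.5372


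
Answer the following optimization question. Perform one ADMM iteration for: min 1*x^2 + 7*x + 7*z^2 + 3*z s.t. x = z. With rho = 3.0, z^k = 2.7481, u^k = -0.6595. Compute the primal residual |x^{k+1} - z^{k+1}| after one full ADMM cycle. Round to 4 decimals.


ADMM iteration with rho = 3.0, z^k = 2.7481, u^k = -0.6595
Step 1: x-update.
Minimize 1*x^2 + 7*x + (3.0/2)*(x - 2.7481 - 0.6595)^2
FOC: (2*1 + 3.0)*x = -7 + 3.0*(2.7481 + 0.6595)
x^{k+1} = 0.6446
Step 2: z-update.
Minimize 7*z^2 + 3*z + (3.0/2)*(0.6446 - z - 0.6595)^2
FOC: (2*7 + 3.0)*z = -3 + 3.0*(0.6446 - 0.6595)
z^{k+1} = -0.1791
Step 3: u-update.
u^{k+1} = -0.6595 + 0.6446 + 0.1791 = 0.1642
Step 4: Primal residual = |0.6446 + 0.1791| = 0.8237


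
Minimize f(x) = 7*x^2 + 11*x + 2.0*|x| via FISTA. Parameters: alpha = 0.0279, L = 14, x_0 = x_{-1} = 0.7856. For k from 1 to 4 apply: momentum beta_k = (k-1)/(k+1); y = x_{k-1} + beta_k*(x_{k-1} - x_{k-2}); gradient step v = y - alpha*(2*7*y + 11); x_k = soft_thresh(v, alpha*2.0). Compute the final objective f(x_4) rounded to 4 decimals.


FISTA on f(x) = 7*x^2 + 11*x + 2.0*|x|
L = 14, alpha = 0.0279
Iteration 1: beta = 0.0, y = 0.7856 + 0.0*(0.7856 - 0.7856) = 0.7856
  grad(y) = 21.9984, v = y - alpha*grad = 0.1718
  prox(v) = soft_thresh(0.1718, 0.0558) = 0.116
Iteration 2: beta = 0.3333, y = 0.116 + 0.3333*(0.116 - 0.7856) = -0.1071
  grad(y) = 9.5, v = y - alpha*grad = -0.3722
  prox(v) = soft_thresh(-0.3722, 0.0558) = -0.3164
Iteration 3: beta = 0.5, y = -0.3164 + 0.5*(-0.3164 - 0.116) = -0.5326
  grad(y) = 3.5435, v = y - alpha*grad = -0.6315
  prox(v) = soft_thresh(-0.6315, 0.0558) = -0.5757
Iteration 4: beta = 0.6, y = -0.5757 + 0.6*(-0.5757 + 0.3164) = -0.7312
  grad(y) = 0.7626, v = y - alpha*grad = -0.7525
  prox(v) = soft_thresh(-0.7525, 0.0558) = -0.6967
f(x_4) = 7*(-0.6967)^2 + 11*(-0.6967) + 2.0*|-0.6967| = -2.8726


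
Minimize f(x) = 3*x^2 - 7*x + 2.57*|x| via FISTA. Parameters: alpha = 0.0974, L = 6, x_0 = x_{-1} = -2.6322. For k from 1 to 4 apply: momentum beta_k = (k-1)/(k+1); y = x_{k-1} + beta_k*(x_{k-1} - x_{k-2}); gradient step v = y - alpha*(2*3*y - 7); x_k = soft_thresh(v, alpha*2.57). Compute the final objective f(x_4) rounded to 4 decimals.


FISTA on f(x) = 3*x^2 - 7*x + 2.57*|x|
L = 6, alpha = 0.0974
Iteration 1: beta = 0.0, y = -2.6322 + 0.0*(-2.6322 + 2.6322) = -2.6322
  grad(y) = -22.7932, v = y - alpha*grad = -0.4121
  prox(v) = soft_thresh(-0.4121, 0.2503) = -0.1618
Iteration 2: beta = 0.3333, y = -0.1618 + 0.3333*(-0.1618 + 2.6322) = 0.6616
  grad(y) = -3.0302, v = y - alpha*grad = 0.9568
  prox(v) = soft_thresh(0.9568, 0.2503) = 0.7065
Iteration 3: beta = 0.5, y = 0.7065 + 0.5*(0.7065 + 0.1618) = 1.1406
  grad(y) = -0.1564, v = y - alpha*grad = 1.1558
  prox(v) = soft_thresh(1.1558, 0.2503) = 0.9055
Iteration 4: beta = 0.6, y = 0.9055 + 0.6*(0.9055 - 0.7065) = 1.0249
  grad(y) = -0.8503, v = y - alpha*grad = 1.1078
  prox(v) = soft_thresh(1.1078, 0.2503) = 0.8575
f(x_4) = 3*0.8575^2 - 7*0.8575 + 2.57*|0.8575| = -1.5928


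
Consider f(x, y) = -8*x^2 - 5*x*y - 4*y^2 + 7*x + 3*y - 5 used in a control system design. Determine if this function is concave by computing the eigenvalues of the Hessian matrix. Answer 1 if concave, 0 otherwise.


The Hessian of f(x,y) = -8*x^2 - 5*x*y - 4*y^2 + 7*x + 3*y - 5 is:
H = [[-16, -5], [-5, -8]]
Trace = -16 - 8 = -24
Determinant = -16*-8 - (-5)^2 = 103
Discriminant = (-24)^2 - 4*103 = 164.0
Eigenvalues: lambda_1 = -18.4031, lambda_2 = -5.5969
The function is concave.

1


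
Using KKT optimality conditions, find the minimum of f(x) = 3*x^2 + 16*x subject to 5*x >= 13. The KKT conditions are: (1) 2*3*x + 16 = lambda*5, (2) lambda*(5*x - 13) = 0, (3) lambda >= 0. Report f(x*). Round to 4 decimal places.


Step 1: Try lambda = 0 (constraint inactive).
x_unc = -16/(2*3) = -2.6667
Check: 5*-2.6667 = -13.3335 < 13 -- violated!
Step 2: Constraint must be active: 5*x = 13
x* = 13/5 = 2.6
lambda = (2*3*2.6 + 16)/5 = 6.32
Step 3: Compute optimal value.
f(x*) = 3*2.6^2 + 16*2.6 = 61.88


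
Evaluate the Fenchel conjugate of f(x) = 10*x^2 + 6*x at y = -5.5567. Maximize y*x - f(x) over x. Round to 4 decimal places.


f*(y) = sup_x {y*x - a*x^2 - b*x} = sup_x {(y-b)*x - a*x^2}
FOC: (y - b) - 2a*x = 0 => x* = (y - b)/(2a)
x* = (-5.5567 - 6)/(2*10) = -0.5778
f*(-5.5567) = (y-b)^2/(4a) = (-5.5567 - 6)^2/(4*10)
= 133.5573/40 = 3.3389


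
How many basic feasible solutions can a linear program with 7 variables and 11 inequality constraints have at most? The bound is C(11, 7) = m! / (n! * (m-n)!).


Each vertex corresponds to some choice of n active constraints out of m, so the number of vertices is at most C(m, n) = m! / (n!(m-n)!).
m = 11, n = 7
Numerator: 11 * 10 * 9 * 8 * 7 * 6 * 5
Denominator: 7! = 5040
C(11, 7) = 330


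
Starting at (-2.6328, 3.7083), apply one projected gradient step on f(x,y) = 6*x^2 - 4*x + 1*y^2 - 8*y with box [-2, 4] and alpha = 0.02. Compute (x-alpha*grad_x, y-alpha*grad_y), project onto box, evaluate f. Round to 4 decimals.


Step 1: Compute gradient at (-2.6328, 3.7083).
grad_x = 2*6*-2.6328 - 4 = -35.5936
grad_y = 2*1*3.7083 - 8 = -0.5834
Step 2: Gradient step.
x_raw = -2.6328 - 0.02*-35.5936 = -1.9209
y_raw = 3.7083 - 0.02*-0.5834 = 3.72
Step 3: Project onto [-2, 4].
x_proj = clip(-1.9209) = -1.9209
y_proj = clip(3.72) = 3.72
Step 4: Evaluate f.
f(-1.9209, 3.72) = 13.9019


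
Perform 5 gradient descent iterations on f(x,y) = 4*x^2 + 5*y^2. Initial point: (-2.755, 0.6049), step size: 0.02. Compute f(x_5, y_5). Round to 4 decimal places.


Gradient descent on f(x,y) = 4*x^2 + 5*y^2.
Starting point: (-2.755, 0.6049), alpha = 0.02
Step 1: grad_x = 2*4*-2.755 = -22.04, grad_y = 2*5*0.6049 = 6.049
  x_1 = -2.755 - 0.02*-22.04 = -2.3142
  y_1 = 0.6049 - 0.02*6.049 = 0.4839
Step 2: grad_x = 2*4*-2.3142 = -18.5136, grad_y = 2*5*0.4839 = 4.8392
  x_2 = -2.3142 - 0.02*-18.5136 = -1.9439
  y_2 = 0.4839 - 0.02*4.8392 = 0.3871
Step 3: grad_x = 2*4*-1.9439 = -15.5514, grad_y = 2*5*0.3871 = 3.8714
  x_3 = -1.9439 - 0.02*-15.5514 = -1.6329
  y_3 = 0.3871 - 0.02*3.8714 = 0.3097
Step 4: grad_x = 2*4*-1.6329 = -13.0632, grad_y = 2*5*0.3097 = 3.0971
  x_4 = -1.6329 - 0.02*-13.0632 = -1.3716
  y_4 = 0.3097 - 0.02*3.0971 = 0.2478
Step 5: grad_x = 2*4*-1.3716 = -10.9731, grad_y = 2*5*0.2478 = 2.4777
  x_5 = -1.3716 - 0.02*-10.9731 = -1.1522
  y_5 = 0.2478 - 0.02*2.4777 = 0.1982
f(-1.1522, 0.1982) = 4*(-1.1522)^2 + 5*0.1982^2 = 5.5065


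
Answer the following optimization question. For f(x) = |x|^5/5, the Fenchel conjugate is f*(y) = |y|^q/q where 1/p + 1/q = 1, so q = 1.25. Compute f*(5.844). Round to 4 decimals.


The conjugate exponent q satisfies 1/p + 1/q = 1.
p = 5, so q = 5/(5 - 1) = 1.25
|y|^q = 5.844^1.25 = 9.0863
f*(5.844) = 9.0863 / 1.25 = 7.2691


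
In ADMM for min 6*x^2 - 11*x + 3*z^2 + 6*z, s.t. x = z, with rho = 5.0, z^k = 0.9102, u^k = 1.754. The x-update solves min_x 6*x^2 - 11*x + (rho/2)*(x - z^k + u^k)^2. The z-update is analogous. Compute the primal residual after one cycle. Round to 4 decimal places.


ADMM iteration with rho = 5.0, z^k = 0.9102, u^k = 1.754
Step 1: x-update.
Minimize 6*x^2 - 11*x + (5.0/2)*(x - 0.9102 + 1.754)^2
FOC: (2*6 + 5.0)*x = 11 + 5.0*(0.9102 - 1.754)
x^{k+1} = 0.3989
Step 2: z-update.
Minimize 3*z^2 + 6*z + (5.0/2)*(0.3989 - z + 1.754)^2
FOC: (2*3 + 5.0)*z = -6 + 5.0*(0.3989 + 1.754)
z^{k+1} = 0.4331
Step 3: u-update.
u^{k+1} = 1.754 + 0.3989 - 0.4331 = 1.7198
Step 4: Primal residual = |0.3989 - 0.4331| = 0.0342


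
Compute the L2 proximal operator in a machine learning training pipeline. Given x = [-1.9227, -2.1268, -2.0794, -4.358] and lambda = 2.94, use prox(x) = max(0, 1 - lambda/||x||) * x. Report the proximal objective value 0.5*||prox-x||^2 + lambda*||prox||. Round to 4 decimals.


Step 1: Compute ||x||.
||x|| = 5.6157
Step 2: Compute scaling factor.
scale = max(0, 1 - 2.94/5.6157) = 0.4765
Step 3: prox(x) = [-0.9161, -1.0134, -0.9908, -2.0764]
||prox(x)|| = 2.6757
Step 4: Proximal objective.
0.5*||prox-x||^2 = 4.3218
lambda*||prox|| = 7.8666
Total = 12.1884


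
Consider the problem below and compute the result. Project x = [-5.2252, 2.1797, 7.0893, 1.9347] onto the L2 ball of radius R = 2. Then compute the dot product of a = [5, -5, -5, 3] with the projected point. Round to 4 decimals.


Step 1: Compute ||x|| (intermediates to 6 decimals).
||x|| = sqrt((-5.2252)^2 + 2.1797^2 + 7.0893^2 + 1.9347^2) = 9.276586
Step 2: Project.
Since ||x|| > R, scale = R/||x|| = 2/9.276586 = 0.215597, proj(x) = scale * x
proj(x) = [-1.126537, 0.469937, 1.528432, 0.417116]
Step 3: Dot product.
a^T * proj(x) = 5*(-1.126537) - 5*0.469937 - 5*1.528432 + 3*0.417116 = -14.3732


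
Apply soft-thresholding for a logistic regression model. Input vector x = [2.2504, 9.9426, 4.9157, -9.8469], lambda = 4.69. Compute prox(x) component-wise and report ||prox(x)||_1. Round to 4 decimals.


Soft-thresholding with lambda = 4.69:
prox(2.2504) = sign(2.2504)*max(|2.2504| - 4.69, 0) = 0.0
prox(9.9426) = sign(9.9426)*max(|9.9426| - 4.69, 0) = 5.2526
prox(4.9157) = sign(4.9157)*max(|4.9157| - 4.69, 0) = 0.2257
prox(-9.8469) = sign(-9.8469)*max(|-9.8469| - 4.69, 0) = -5.1569
prox(x) = [0.0, 5.2526, 0.2257, -5.1569]
||prox(x)||_1 = 0.0 + 5.2526 + 0.2257 + 5.1569 = 10.6352


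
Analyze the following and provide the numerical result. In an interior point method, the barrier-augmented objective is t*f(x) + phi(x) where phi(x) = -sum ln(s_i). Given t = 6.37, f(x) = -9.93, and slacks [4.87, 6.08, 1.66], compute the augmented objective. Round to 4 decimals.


Step 1: Compute log-barrier.
ln values: [1.5831, 1.805, 0.5068]
phi = -(1.5831 + 1.805 + 0.5068) = -3.8949
Step 2: Compute augmented objective.
t*f(x) = 6.37*-9.93 = -63.2541
Total = -63.2541 - 3.8949 = -67.149


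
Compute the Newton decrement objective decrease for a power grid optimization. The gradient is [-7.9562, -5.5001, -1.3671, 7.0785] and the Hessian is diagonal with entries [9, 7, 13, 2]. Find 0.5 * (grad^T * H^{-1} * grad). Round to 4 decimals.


Step 1: H is diagonal, so H^(-1) * g = [-0.884, -0.7857, -0.1052, 3.5393].
Step 2: g^T H^(-1) g = sum_i g_i^2 / H_ii
  = (-7.9562)^2/9 + (-5.5001)^2/7 + (-1.3671)^2/13 + (7.0785)^2/2
  = 7.0335 + 4.3216 + 0.1438 + 25.0526 = 36.5514
Step 3: Objective decrease = 0.5 * g^T H^(-1) g = 18.2757


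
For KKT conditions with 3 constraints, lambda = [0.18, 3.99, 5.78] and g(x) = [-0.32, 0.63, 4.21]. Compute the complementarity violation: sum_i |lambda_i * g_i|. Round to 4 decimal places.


KKT complementary slackness check:
lambda_1 * g_1 = 0.18 * -0.32 = -0.0576
lambda_2 * g_2 = 3.99 * 0.63 = 2.5137
lambda_3 * g_3 = 5.78 * 4.21 = 24.3338
Total violation = 0.0576 + 2.5137 + 24.3338 = 26.9051


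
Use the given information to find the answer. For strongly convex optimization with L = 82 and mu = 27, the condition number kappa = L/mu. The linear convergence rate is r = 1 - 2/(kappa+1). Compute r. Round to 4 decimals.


Step 1: Compute the condition number.
kappa = L/mu = 82/27 = 3.037
Step 2: Compute the convergence rate.
r = 1 - 2/(kappa + 1) = 1 - 2*mu/(L + mu) = (L - mu)/(L + mu) = 55/109 = 0.5046


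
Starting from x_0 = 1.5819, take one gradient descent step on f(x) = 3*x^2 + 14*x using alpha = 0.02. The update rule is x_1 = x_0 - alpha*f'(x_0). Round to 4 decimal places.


We compute the gradient at x_0 and apply the update.
f'(x) = 6*x + 14
f'(1.5819) = 6*1.5819 + 14 = 23.4914
x_1 = 1.5819 - 0.02*23.4914 = 1.1121


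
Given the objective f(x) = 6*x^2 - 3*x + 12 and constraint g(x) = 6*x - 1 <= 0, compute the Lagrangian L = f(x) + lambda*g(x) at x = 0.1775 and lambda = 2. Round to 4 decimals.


Step 1: Evaluate f(x).
f(0.1775) = 6*0.1775^2 - 3*0.1775 + 12 = 11.6565
Step 2: Evaluate g(x).
g(0.1775) = 6*0.1775 - 1 = 0.065
Step 3: Compute Lagrangian.
L = 11.6565 + 2*0.065 = 11.7865


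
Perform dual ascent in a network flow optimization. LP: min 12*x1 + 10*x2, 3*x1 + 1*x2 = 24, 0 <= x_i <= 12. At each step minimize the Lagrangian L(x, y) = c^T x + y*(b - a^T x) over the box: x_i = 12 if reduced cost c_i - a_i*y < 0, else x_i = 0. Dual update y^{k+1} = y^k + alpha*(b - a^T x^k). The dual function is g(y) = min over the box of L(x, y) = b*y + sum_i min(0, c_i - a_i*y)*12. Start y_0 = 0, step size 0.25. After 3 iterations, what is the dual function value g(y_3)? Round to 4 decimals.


Dual ascent for LP: min 12*x1 + 10*x2, 3*x1 + 1*x2 = 24, 0 <= x_i <= 12
Step 1: y^k = 0.0, reduced costs: (12.0, 10.0)
  x^k = (0.0, 0.0), subgradient = b - a^T x = 24.0
  y^{k+1} = 0.0 + 0.25*24.0 = 6.0
Step 2: y^k = 6.0, reduced costs: (-6.0, 4.0)
  x^k = (12.0, 0.0), subgradient = b - a^T x = -12.0
  y^{k+1} = 6.0 + 0.25*-12.0 = 3.0
Step 3: y^k = 3.0, reduced costs: (3.0, 7.0)
  x^k = (0.0, 0.0), subgradient = b - a^T x = 24.0
  y^{k+1} = 3.0 + 0.25*24.0 = 9.0
Dual objective at y_3 = 9.0: reduced costs (-15.0, 1.0), box minimizer x = (12.0, 0.0)
g(y_3) = b*y + (c1 - a1*y)*x1 + (c2 - a2*y)*x2 = 24*9.0 + (-15.0)*12.0 + 1.0*0.0 = 216.0 - 180.0 + 0.0 = 36.0


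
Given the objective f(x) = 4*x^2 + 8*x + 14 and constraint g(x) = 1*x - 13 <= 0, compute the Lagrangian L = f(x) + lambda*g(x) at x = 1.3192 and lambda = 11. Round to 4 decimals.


Step 1: Evaluate f(x).
f(1.3192) = 4*1.3192^2 + 8*1.3192 + 14 = 31.5148
Step 2: Evaluate g(x).
g(1.3192) = 1*1.3192 - 13 = -11.6808
Step 3: Compute Lagrangian.
L = 31.5148 + 11*-11.6808 = -96.974


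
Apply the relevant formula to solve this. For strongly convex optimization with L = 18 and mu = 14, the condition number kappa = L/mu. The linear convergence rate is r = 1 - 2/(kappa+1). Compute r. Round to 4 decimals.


Step 1: Compute the condition number.
kappa = L/mu = 18/14 = 1.2857
Step 2: Compute the convergence rate.
r = 1 - 2/(kappa + 1) = 1 - 2*mu/(L + mu) = (L - mu)/(L + mu) = 4/32 = 0.125


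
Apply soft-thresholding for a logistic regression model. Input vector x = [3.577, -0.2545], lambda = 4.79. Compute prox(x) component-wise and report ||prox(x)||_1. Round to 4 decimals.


Soft-thresholding with lambda = 4.79:
prox(3.577) = sign(3.577)*max(|3.577| - 4.79, 0) = 0.0
prox(-0.2545) = sign(-0.2545)*max(|-0.2545| - 4.79, 0) = 0.0
prox(x) = [0.0, 0.0]
||prox(x)||_1 = 0.0 + 0.0 = 0.0
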